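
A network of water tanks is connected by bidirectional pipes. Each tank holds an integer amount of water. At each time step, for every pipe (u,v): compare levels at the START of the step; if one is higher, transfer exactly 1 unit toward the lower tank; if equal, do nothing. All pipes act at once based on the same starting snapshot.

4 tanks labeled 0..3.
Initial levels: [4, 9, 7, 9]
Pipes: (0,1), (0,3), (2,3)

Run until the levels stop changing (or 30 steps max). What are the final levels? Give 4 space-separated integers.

Answer: 8 7 8 6

Derivation:
Step 1: flows [1->0,3->0,3->2] -> levels [6 8 8 7]
Step 2: flows [1->0,3->0,2->3] -> levels [8 7 7 7]
Step 3: flows [0->1,0->3,2=3] -> levels [6 8 7 8]
Step 4: flows [1->0,3->0,3->2] -> levels [8 7 8 6]
Step 5: flows [0->1,0->3,2->3] -> levels [6 8 7 8]
  -> period-2 cycle: step 5 state = step 3 state; never stabilizes
  -> state at step 30: (30-3) mod 2 = 1, same as step 4 -> [8 7 8 6]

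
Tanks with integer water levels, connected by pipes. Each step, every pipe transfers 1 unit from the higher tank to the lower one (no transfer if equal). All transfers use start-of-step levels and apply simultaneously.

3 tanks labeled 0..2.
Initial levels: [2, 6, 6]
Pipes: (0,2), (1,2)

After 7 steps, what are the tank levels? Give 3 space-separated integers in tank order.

Step 1: flows [2->0,1=2] -> levels [3 6 5]
Step 2: flows [2->0,1->2] -> levels [4 5 5]
Step 3: flows [2->0,1=2] -> levels [5 5 4]
Step 4: flows [0->2,1->2] -> levels [4 4 6]
Step 5: flows [2->0,2->1] -> levels [5 5 4]
  -> period-2 cycle: step 5 state = step 3 state
  -> state at step 7: (7-3) mod 2 = 0, same as step 3 -> [5 5 4]

Answer: 5 5 4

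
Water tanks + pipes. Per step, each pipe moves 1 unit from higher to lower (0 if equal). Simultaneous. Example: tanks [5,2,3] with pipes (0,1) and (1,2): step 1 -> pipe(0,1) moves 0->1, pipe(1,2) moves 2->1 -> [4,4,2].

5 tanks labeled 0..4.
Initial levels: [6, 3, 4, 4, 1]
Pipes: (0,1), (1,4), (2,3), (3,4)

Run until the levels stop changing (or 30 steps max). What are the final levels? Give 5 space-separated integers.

Answer: 3 5 3 4 3

Derivation:
Step 1: flows [0->1,1->4,2=3,3->4] -> levels [5 3 4 3 3]
Step 2: flows [0->1,1=4,2->3,3=4] -> levels [4 4 3 4 3]
Step 3: flows [0=1,1->4,3->2,3->4] -> levels [4 3 4 2 5]
Step 4: flows [0->1,4->1,2->3,4->3] -> levels [3 5 3 4 3]
Step 5: flows [1->0,1->4,3->2,3->4] -> levels [4 3 4 2 5]
  -> period-2 cycle: step 5 state = step 3 state; never stabilizes
  -> state at step 30: (30-3) mod 2 = 1, same as step 4 -> [3 5 3 4 3]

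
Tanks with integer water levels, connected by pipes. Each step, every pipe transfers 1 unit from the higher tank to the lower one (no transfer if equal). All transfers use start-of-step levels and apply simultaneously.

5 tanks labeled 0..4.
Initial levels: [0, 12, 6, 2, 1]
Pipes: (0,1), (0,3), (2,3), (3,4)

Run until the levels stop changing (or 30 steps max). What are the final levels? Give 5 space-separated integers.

Step 1: flows [1->0,3->0,2->3,3->4] -> levels [2 11 5 1 2]
Step 2: flows [1->0,0->3,2->3,4->3] -> levels [2 10 4 4 1]
Step 3: flows [1->0,3->0,2=3,3->4] -> levels [4 9 4 2 2]
Step 4: flows [1->0,0->3,2->3,3=4] -> levels [4 8 3 4 2]
Step 5: flows [1->0,0=3,3->2,3->4] -> levels [5 7 4 2 3]
Step 6: flows [1->0,0->3,2->3,4->3] -> levels [5 6 3 5 2]
Step 7: flows [1->0,0=3,3->2,3->4] -> levels [6 5 4 3 3]
Step 8: flows [0->1,0->3,2->3,3=4] -> levels [4 6 3 5 3]
Step 9: flows [1->0,3->0,3->2,3->4] -> levels [6 5 4 2 4]
Step 10: flows [0->1,0->3,2->3,4->3] -> levels [4 6 3 5 3]
  -> period-2 cycle: step 10 state = step 8 state; never stabilizes
  -> state at step 30: (30-8) mod 2 = 0, same as step 8 -> [4 6 3 5 3]

Answer: 4 6 3 5 3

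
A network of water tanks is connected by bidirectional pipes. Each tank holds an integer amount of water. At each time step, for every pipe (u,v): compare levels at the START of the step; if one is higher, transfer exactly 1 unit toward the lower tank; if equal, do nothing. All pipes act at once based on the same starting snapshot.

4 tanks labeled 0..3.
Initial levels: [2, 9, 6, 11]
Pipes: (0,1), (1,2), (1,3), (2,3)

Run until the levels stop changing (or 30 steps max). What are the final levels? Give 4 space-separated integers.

Answer: 7 7 8 6

Derivation:
Step 1: flows [1->0,1->2,3->1,3->2] -> levels [3 8 8 9]
Step 2: flows [1->0,1=2,3->1,3->2] -> levels [4 8 9 7]
Step 3: flows [1->0,2->1,1->3,2->3] -> levels [5 7 7 9]
Step 4: flows [1->0,1=2,3->1,3->2] -> levels [6 7 8 7]
Step 5: flows [1->0,2->1,1=3,2->3] -> levels [7 7 6 8]
Step 6: flows [0=1,1->2,3->1,3->2] -> levels [7 7 8 6]
Step 7: flows [0=1,2->1,1->3,2->3] -> levels [7 7 6 8]
  -> period-2 cycle: step 7 state = step 5 state; never stabilizes
  -> state at step 30: (30-5) mod 2 = 1, same as step 6 -> [7 7 8 6]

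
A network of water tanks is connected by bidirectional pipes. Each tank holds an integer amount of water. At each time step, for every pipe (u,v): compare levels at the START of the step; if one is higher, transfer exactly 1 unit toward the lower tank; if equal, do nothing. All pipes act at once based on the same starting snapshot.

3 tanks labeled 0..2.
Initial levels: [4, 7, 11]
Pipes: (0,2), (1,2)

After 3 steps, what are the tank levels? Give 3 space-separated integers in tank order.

Answer: 7 8 7

Derivation:
Step 1: flows [2->0,2->1] -> levels [5 8 9]
Step 2: flows [2->0,2->1] -> levels [6 9 7]
Step 3: flows [2->0,1->2] -> levels [7 8 7]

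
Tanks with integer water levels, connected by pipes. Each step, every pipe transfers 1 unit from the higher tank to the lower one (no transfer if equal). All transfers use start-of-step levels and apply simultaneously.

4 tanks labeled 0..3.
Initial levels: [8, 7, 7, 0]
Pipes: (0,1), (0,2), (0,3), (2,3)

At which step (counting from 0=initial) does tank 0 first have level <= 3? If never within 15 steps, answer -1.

Answer: -1

Derivation:
Step 1: flows [0->1,0->2,0->3,2->3] -> levels [5 8 7 2]
Step 2: flows [1->0,2->0,0->3,2->3] -> levels [6 7 5 4]
Step 3: flows [1->0,0->2,0->3,2->3] -> levels [5 6 5 6]
Step 4: flows [1->0,0=2,3->0,3->2] -> levels [7 5 6 4]
Step 5: flows [0->1,0->2,0->3,2->3] -> levels [4 6 6 6]
Step 6: flows [1->0,2->0,3->0,2=3] -> levels [7 5 5 5]
Step 7: flows [0->1,0->2,0->3,2=3] -> levels [4 6 6 6]
  -> period-2 cycle (repeats step 5); tank 0 never drops to <=3
Tank 0 never reaches <=3 within 15 steps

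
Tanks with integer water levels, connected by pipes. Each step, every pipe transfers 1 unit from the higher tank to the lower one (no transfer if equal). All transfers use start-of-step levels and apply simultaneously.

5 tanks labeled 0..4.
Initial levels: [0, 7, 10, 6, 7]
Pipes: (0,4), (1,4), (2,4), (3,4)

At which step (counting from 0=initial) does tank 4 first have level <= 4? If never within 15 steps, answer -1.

Step 1: flows [4->0,1=4,2->4,4->3] -> levels [1 7 9 7 6]
Step 2: flows [4->0,1->4,2->4,3->4] -> levels [2 6 8 6 8]
Step 3: flows [4->0,4->1,2=4,4->3] -> levels [3 7 8 7 5]
Step 4: flows [4->0,1->4,2->4,3->4] -> levels [4 6 7 6 7]
Step 5: flows [4->0,4->1,2=4,4->3] -> levels [5 7 7 7 4]
Tank 4 first reaches <=4 at step 5

Answer: 5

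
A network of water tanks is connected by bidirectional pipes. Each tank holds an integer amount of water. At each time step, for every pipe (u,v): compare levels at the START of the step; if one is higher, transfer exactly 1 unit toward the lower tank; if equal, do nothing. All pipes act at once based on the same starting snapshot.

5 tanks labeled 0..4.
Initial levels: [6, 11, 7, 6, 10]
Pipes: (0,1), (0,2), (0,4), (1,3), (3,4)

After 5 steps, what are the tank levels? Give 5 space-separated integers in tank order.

Answer: 9 7 7 10 7

Derivation:
Step 1: flows [1->0,2->0,4->0,1->3,4->3] -> levels [9 9 6 8 8]
Step 2: flows [0=1,0->2,0->4,1->3,3=4] -> levels [7 8 7 9 9]
Step 3: flows [1->0,0=2,4->0,3->1,3=4] -> levels [9 8 7 8 8]
Step 4: flows [0->1,0->2,0->4,1=3,3=4] -> levels [6 9 8 8 9]
Step 5: flows [1->0,2->0,4->0,1->3,4->3] -> levels [9 7 7 10 7]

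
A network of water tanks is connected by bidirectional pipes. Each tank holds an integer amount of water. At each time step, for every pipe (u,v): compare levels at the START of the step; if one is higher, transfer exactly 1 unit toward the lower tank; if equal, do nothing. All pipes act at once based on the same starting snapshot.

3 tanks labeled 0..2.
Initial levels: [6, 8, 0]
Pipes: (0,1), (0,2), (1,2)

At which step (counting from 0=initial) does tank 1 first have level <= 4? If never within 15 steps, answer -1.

Step 1: flows [1->0,0->2,1->2] -> levels [6 6 2]
Step 2: flows [0=1,0->2,1->2] -> levels [5 5 4]
Step 3: flows [0=1,0->2,1->2] -> levels [4 4 6]
Tank 1 first reaches <=4 at step 3

Answer: 3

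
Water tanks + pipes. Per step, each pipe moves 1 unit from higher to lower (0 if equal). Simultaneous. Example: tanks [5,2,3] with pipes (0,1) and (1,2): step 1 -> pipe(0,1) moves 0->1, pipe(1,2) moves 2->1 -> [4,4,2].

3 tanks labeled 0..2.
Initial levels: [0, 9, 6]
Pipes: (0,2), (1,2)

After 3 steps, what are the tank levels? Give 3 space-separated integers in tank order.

Step 1: flows [2->0,1->2] -> levels [1 8 6]
Step 2: flows [2->0,1->2] -> levels [2 7 6]
Step 3: flows [2->0,1->2] -> levels [3 6 6]

Answer: 3 6 6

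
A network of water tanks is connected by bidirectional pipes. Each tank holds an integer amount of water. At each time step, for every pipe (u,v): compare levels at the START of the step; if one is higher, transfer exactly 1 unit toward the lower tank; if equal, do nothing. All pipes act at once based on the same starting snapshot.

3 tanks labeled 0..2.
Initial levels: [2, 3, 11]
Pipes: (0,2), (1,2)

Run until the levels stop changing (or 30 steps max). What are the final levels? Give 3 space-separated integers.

Answer: 5 5 6

Derivation:
Step 1: flows [2->0,2->1] -> levels [3 4 9]
Step 2: flows [2->0,2->1] -> levels [4 5 7]
Step 3: flows [2->0,2->1] -> levels [5 6 5]
Step 4: flows [0=2,1->2] -> levels [5 5 6]
Step 5: flows [2->0,2->1] -> levels [6 6 4]
Step 6: flows [0->2,1->2] -> levels [5 5 6]
  -> period-2 cycle: step 6 state = step 4 state; never stabilizes
  -> state at step 30: (30-4) mod 2 = 0, same as step 4 -> [5 5 6]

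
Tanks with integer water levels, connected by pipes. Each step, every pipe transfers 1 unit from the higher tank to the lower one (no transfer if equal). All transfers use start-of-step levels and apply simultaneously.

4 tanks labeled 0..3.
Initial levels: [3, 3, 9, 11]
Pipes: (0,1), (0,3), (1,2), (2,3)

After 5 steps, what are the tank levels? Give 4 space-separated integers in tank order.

Step 1: flows [0=1,3->0,2->1,3->2] -> levels [4 4 9 9]
Step 2: flows [0=1,3->0,2->1,2=3] -> levels [5 5 8 8]
Step 3: flows [0=1,3->0,2->1,2=3] -> levels [6 6 7 7]
Step 4: flows [0=1,3->0,2->1,2=3] -> levels [7 7 6 6]
Step 5: flows [0=1,0->3,1->2,2=3] -> levels [6 6 7 7]

Answer: 6 6 7 7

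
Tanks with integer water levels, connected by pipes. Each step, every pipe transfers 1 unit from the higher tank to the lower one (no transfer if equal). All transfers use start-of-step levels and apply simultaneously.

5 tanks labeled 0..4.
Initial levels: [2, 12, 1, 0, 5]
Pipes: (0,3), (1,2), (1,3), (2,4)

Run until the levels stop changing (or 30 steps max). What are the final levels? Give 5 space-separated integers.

Step 1: flows [0->3,1->2,1->3,4->2] -> levels [1 10 3 2 4]
Step 2: flows [3->0,1->2,1->3,4->2] -> levels [2 8 5 2 3]
Step 3: flows [0=3,1->2,1->3,2->4] -> levels [2 6 5 3 4]
Step 4: flows [3->0,1->2,1->3,2->4] -> levels [3 4 5 3 5]
Step 5: flows [0=3,2->1,1->3,2=4] -> levels [3 4 4 4 5]
Step 6: flows [3->0,1=2,1=3,4->2] -> levels [4 4 5 3 4]
Step 7: flows [0->3,2->1,1->3,2->4] -> levels [3 4 3 5 5]
Step 8: flows [3->0,1->2,3->1,4->2] -> levels [4 4 5 3 4]
  -> period-2 cycle: step 8 state = step 6 state; never stabilizes
  -> state at step 30: (30-6) mod 2 = 0, same as step 6 -> [4 4 5 3 4]

Answer: 4 4 5 3 4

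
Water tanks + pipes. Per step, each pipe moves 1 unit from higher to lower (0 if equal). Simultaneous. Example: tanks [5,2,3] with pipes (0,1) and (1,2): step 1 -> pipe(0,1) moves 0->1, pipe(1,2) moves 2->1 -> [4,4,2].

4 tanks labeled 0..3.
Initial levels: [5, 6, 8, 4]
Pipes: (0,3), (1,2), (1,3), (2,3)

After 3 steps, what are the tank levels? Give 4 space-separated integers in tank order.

Step 1: flows [0->3,2->1,1->3,2->3] -> levels [4 6 6 7]
Step 2: flows [3->0,1=2,3->1,3->2] -> levels [5 7 7 4]
Step 3: flows [0->3,1=2,1->3,2->3] -> levels [4 6 6 7]

Answer: 4 6 6 7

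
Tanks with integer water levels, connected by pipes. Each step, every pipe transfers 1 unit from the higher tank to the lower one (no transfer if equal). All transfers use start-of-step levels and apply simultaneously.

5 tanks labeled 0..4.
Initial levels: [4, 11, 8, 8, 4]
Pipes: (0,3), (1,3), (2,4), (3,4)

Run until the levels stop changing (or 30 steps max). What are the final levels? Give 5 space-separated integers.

Step 1: flows [3->0,1->3,2->4,3->4] -> levels [5 10 7 7 6]
Step 2: flows [3->0,1->3,2->4,3->4] -> levels [6 9 6 6 8]
Step 3: flows [0=3,1->3,4->2,4->3] -> levels [6 8 7 8 6]
Step 4: flows [3->0,1=3,2->4,3->4] -> levels [7 8 6 6 8]
Step 5: flows [0->3,1->3,4->2,4->3] -> levels [6 7 7 9 6]
Step 6: flows [3->0,3->1,2->4,3->4] -> levels [7 8 6 6 8]
  -> period-2 cycle: step 6 state = step 4 state; never stabilizes
  -> state at step 30: (30-4) mod 2 = 0, same as step 4 -> [7 8 6 6 8]

Answer: 7 8 6 6 8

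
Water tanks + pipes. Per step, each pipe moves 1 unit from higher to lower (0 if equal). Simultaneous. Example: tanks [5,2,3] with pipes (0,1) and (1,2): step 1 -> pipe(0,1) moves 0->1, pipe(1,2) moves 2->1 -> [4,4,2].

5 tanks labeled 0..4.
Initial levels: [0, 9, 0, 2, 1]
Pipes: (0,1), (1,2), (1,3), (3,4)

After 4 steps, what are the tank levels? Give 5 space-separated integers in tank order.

Step 1: flows [1->0,1->2,1->3,3->4] -> levels [1 6 1 2 2]
Step 2: flows [1->0,1->2,1->3,3=4] -> levels [2 3 2 3 2]
Step 3: flows [1->0,1->2,1=3,3->4] -> levels [3 1 3 2 3]
Step 4: flows [0->1,2->1,3->1,4->3] -> levels [2 4 2 2 2]

Answer: 2 4 2 2 2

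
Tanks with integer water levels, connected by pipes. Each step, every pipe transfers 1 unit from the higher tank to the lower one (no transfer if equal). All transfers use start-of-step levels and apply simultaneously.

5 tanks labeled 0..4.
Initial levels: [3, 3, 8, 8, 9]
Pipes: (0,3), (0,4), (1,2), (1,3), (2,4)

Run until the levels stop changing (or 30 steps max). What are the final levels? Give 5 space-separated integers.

Step 1: flows [3->0,4->0,2->1,3->1,4->2] -> levels [5 5 8 6 7]
Step 2: flows [3->0,4->0,2->1,3->1,2->4] -> levels [7 7 6 4 7]
Step 3: flows [0->3,0=4,1->2,1->3,4->2] -> levels [6 5 8 6 6]
Step 4: flows [0=3,0=4,2->1,3->1,2->4] -> levels [6 7 6 5 7]
Step 5: flows [0->3,4->0,1->2,1->3,4->2] -> levels [6 5 8 7 5]
Step 6: flows [3->0,0->4,2->1,3->1,2->4] -> levels [6 7 6 5 7]
  -> period-2 cycle: step 6 state = step 4 state; never stabilizes
  -> state at step 30: (30-4) mod 2 = 0, same as step 4 -> [6 7 6 5 7]

Answer: 6 7 6 5 7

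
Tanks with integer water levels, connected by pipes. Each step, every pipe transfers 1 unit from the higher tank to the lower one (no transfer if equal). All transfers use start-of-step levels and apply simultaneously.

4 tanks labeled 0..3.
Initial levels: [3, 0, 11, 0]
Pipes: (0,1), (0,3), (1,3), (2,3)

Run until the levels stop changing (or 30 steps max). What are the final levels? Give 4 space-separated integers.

Step 1: flows [0->1,0->3,1=3,2->3] -> levels [1 1 10 2]
Step 2: flows [0=1,3->0,3->1,2->3] -> levels [2 2 9 1]
Step 3: flows [0=1,0->3,1->3,2->3] -> levels [1 1 8 4]
Step 4: flows [0=1,3->0,3->1,2->3] -> levels [2 2 7 3]
Step 5: flows [0=1,3->0,3->1,2->3] -> levels [3 3 6 2]
Step 6: flows [0=1,0->3,1->3,2->3] -> levels [2 2 5 5]
Step 7: flows [0=1,3->0,3->1,2=3] -> levels [3 3 5 3]
Step 8: flows [0=1,0=3,1=3,2->3] -> levels [3 3 4 4]
Step 9: flows [0=1,3->0,3->1,2=3] -> levels [4 4 4 2]
Step 10: flows [0=1,0->3,1->3,2->3] -> levels [3 3 3 5]
Step 11: flows [0=1,3->0,3->1,3->2] -> levels [4 4 4 2]
  -> period-2 cycle: step 11 state = step 9 state; never stabilizes
  -> state at step 30: (30-9) mod 2 = 1, same as step 10 -> [3 3 3 5]

Answer: 3 3 3 5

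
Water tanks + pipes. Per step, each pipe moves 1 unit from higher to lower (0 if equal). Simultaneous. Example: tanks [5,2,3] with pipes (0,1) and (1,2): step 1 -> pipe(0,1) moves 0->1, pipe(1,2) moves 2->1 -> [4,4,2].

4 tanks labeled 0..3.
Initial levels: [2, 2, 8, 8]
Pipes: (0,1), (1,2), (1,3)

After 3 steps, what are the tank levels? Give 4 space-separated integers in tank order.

Answer: 4 6 5 5

Derivation:
Step 1: flows [0=1,2->1,3->1] -> levels [2 4 7 7]
Step 2: flows [1->0,2->1,3->1] -> levels [3 5 6 6]
Step 3: flows [1->0,2->1,3->1] -> levels [4 6 5 5]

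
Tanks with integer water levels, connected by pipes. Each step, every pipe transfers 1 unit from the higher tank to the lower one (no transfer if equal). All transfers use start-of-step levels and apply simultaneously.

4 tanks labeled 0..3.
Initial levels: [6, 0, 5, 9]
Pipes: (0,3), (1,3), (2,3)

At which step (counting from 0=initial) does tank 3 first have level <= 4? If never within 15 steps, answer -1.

Answer: 5

Derivation:
Step 1: flows [3->0,3->1,3->2] -> levels [7 1 6 6]
Step 2: flows [0->3,3->1,2=3] -> levels [6 2 6 6]
Step 3: flows [0=3,3->1,2=3] -> levels [6 3 6 5]
Step 4: flows [0->3,3->1,2->3] -> levels [5 4 5 6]
Step 5: flows [3->0,3->1,3->2] -> levels [6 5 6 3]
Tank 3 first reaches <=4 at step 5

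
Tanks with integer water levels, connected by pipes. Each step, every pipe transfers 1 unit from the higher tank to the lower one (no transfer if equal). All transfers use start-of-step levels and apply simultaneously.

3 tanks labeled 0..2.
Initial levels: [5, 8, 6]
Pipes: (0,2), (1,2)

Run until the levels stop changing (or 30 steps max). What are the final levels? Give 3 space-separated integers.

Step 1: flows [2->0,1->2] -> levels [6 7 6]
Step 2: flows [0=2,1->2] -> levels [6 6 7]
Step 3: flows [2->0,2->1] -> levels [7 7 5]
Step 4: flows [0->2,1->2] -> levels [6 6 7]
  -> period-2 cycle: step 4 state = step 2 state; never stabilizes
  -> state at step 30: (30-2) mod 2 = 0, same as step 2 -> [6 6 7]

Answer: 6 6 7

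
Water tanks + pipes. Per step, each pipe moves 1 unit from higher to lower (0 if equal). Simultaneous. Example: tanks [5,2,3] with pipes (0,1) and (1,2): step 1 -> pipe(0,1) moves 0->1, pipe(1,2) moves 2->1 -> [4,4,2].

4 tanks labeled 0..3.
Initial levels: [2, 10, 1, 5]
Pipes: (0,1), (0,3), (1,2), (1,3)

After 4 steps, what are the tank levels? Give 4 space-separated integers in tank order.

Answer: 6 3 5 4

Derivation:
Step 1: flows [1->0,3->0,1->2,1->3] -> levels [4 7 2 5]
Step 2: flows [1->0,3->0,1->2,1->3] -> levels [6 4 3 5]
Step 3: flows [0->1,0->3,1->2,3->1] -> levels [4 5 4 5]
Step 4: flows [1->0,3->0,1->2,1=3] -> levels [6 3 5 4]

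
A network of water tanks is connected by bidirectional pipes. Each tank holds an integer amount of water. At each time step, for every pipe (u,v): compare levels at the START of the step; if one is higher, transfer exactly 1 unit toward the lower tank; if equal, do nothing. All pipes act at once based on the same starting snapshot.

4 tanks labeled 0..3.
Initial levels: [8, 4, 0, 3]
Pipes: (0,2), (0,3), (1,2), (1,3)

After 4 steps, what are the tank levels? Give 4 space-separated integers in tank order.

Answer: 3 3 4 5

Derivation:
Step 1: flows [0->2,0->3,1->2,1->3] -> levels [6 2 2 5]
Step 2: flows [0->2,0->3,1=2,3->1] -> levels [4 3 3 5]
Step 3: flows [0->2,3->0,1=2,3->1] -> levels [4 4 4 3]
Step 4: flows [0=2,0->3,1=2,1->3] -> levels [3 3 4 5]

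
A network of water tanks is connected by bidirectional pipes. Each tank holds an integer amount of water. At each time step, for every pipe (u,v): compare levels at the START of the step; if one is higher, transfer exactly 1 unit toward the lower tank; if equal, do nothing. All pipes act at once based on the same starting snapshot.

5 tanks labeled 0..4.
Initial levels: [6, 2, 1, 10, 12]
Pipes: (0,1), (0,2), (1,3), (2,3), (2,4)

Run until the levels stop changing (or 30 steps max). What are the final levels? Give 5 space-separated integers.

Answer: 5 7 8 5 6

Derivation:
Step 1: flows [0->1,0->2,3->1,3->2,4->2] -> levels [4 4 4 8 11]
Step 2: flows [0=1,0=2,3->1,3->2,4->2] -> levels [4 5 6 6 10]
Step 3: flows [1->0,2->0,3->1,2=3,4->2] -> levels [6 5 6 5 9]
Step 4: flows [0->1,0=2,1=3,2->3,4->2] -> levels [5 6 6 6 8]
Step 5: flows [1->0,2->0,1=3,2=3,4->2] -> levels [7 5 6 6 7]
Step 6: flows [0->1,0->2,3->1,2=3,4->2] -> levels [5 7 8 5 6]
Step 7: flows [1->0,2->0,1->3,2->3,2->4] -> levels [7 5 5 7 7]
Step 8: flows [0->1,0->2,3->1,3->2,4->2] -> levels [5 7 8 5 6]
  -> period-2 cycle: step 8 state = step 6 state; never stabilizes
  -> state at step 30: (30-6) mod 2 = 0, same as step 6 -> [5 7 8 5 6]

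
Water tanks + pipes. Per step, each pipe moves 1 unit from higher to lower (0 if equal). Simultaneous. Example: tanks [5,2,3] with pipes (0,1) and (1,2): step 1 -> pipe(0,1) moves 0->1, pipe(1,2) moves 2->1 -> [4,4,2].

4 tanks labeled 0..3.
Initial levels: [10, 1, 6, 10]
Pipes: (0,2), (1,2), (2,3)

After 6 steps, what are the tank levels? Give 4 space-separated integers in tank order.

Answer: 7 5 8 7

Derivation:
Step 1: flows [0->2,2->1,3->2] -> levels [9 2 7 9]
Step 2: flows [0->2,2->1,3->2] -> levels [8 3 8 8]
Step 3: flows [0=2,2->1,2=3] -> levels [8 4 7 8]
Step 4: flows [0->2,2->1,3->2] -> levels [7 5 8 7]
Step 5: flows [2->0,2->1,2->3] -> levels [8 6 5 8]
Step 6: flows [0->2,1->2,3->2] -> levels [7 5 8 7]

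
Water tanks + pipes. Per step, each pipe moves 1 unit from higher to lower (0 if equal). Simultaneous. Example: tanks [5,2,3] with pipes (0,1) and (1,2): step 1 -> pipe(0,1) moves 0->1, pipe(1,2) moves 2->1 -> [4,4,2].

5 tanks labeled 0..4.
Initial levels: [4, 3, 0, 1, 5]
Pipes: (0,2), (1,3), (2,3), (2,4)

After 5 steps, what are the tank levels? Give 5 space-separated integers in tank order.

Step 1: flows [0->2,1->3,3->2,4->2] -> levels [3 2 3 1 4]
Step 2: flows [0=2,1->3,2->3,4->2] -> levels [3 1 3 3 3]
Step 3: flows [0=2,3->1,2=3,2=4] -> levels [3 2 3 2 3]
Step 4: flows [0=2,1=3,2->3,2=4] -> levels [3 2 2 3 3]
Step 5: flows [0->2,3->1,3->2,4->2] -> levels [2 3 5 1 2]

Answer: 2 3 5 1 2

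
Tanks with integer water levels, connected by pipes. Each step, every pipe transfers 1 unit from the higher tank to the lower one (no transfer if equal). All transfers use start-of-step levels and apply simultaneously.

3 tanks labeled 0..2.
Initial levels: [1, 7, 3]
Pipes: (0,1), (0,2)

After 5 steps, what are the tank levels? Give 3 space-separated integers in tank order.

Step 1: flows [1->0,2->0] -> levels [3 6 2]
Step 2: flows [1->0,0->2] -> levels [3 5 3]
Step 3: flows [1->0,0=2] -> levels [4 4 3]
Step 4: flows [0=1,0->2] -> levels [3 4 4]
Step 5: flows [1->0,2->0] -> levels [5 3 3]

Answer: 5 3 3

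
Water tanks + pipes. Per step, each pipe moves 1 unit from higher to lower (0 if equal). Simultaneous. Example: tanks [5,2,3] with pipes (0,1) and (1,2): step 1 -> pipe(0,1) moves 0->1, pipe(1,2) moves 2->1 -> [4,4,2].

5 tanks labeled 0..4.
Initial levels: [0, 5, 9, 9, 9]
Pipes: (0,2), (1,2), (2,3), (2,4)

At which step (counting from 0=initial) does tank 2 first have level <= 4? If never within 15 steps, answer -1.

Step 1: flows [2->0,2->1,2=3,2=4] -> levels [1 6 7 9 9]
Step 2: flows [2->0,2->1,3->2,4->2] -> levels [2 7 7 8 8]
Step 3: flows [2->0,1=2,3->2,4->2] -> levels [3 7 8 7 7]
Step 4: flows [2->0,2->1,2->3,2->4] -> levels [4 8 4 8 8]
Tank 2 first reaches <=4 at step 4

Answer: 4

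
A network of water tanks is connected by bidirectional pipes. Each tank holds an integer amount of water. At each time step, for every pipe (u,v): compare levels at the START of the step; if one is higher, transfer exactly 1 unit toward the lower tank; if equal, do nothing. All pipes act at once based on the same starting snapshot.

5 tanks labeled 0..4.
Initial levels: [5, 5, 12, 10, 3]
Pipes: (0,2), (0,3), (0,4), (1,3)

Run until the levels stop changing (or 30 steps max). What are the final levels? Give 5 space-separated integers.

Answer: 9 7 7 6 6

Derivation:
Step 1: flows [2->0,3->0,0->4,3->1] -> levels [6 6 11 8 4]
Step 2: flows [2->0,3->0,0->4,3->1] -> levels [7 7 10 6 5]
Step 3: flows [2->0,0->3,0->4,1->3] -> levels [6 6 9 8 6]
Step 4: flows [2->0,3->0,0=4,3->1] -> levels [8 7 8 6 6]
Step 5: flows [0=2,0->3,0->4,1->3] -> levels [6 6 8 8 7]
Step 6: flows [2->0,3->0,4->0,3->1] -> levels [9 7 7 6 6]
Step 7: flows [0->2,0->3,0->4,1->3] -> levels [6 6 8 8 7]
  -> period-2 cycle: step 7 state = step 5 state; never stabilizes
  -> state at step 30: (30-5) mod 2 = 1, same as step 6 -> [9 7 7 6 6]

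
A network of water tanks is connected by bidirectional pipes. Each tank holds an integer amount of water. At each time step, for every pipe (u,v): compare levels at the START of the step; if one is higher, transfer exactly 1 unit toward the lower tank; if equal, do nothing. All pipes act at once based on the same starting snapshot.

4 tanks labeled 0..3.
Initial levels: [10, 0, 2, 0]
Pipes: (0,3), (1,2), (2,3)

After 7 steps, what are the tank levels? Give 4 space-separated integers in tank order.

Answer: 3 3 2 4

Derivation:
Step 1: flows [0->3,2->1,2->3] -> levels [9 1 0 2]
Step 2: flows [0->3,1->2,3->2] -> levels [8 0 2 2]
Step 3: flows [0->3,2->1,2=3] -> levels [7 1 1 3]
Step 4: flows [0->3,1=2,3->2] -> levels [6 1 2 3]
Step 5: flows [0->3,2->1,3->2] -> levels [5 2 2 3]
Step 6: flows [0->3,1=2,3->2] -> levels [4 2 3 3]
Step 7: flows [0->3,2->1,2=3] -> levels [3 3 2 4]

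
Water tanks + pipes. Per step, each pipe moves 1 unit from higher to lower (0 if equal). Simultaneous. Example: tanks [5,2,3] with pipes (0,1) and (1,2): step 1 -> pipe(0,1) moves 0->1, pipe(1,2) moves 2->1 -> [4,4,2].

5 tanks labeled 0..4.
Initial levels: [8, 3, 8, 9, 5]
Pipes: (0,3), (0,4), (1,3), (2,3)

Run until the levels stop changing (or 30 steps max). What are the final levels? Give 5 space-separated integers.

Step 1: flows [3->0,0->4,3->1,3->2] -> levels [8 4 9 6 6]
Step 2: flows [0->3,0->4,3->1,2->3] -> levels [6 5 8 7 7]
Step 3: flows [3->0,4->0,3->1,2->3] -> levels [8 6 7 6 6]
Step 4: flows [0->3,0->4,1=3,2->3] -> levels [6 6 6 8 7]
Step 5: flows [3->0,4->0,3->1,3->2] -> levels [8 7 7 5 6]
Step 6: flows [0->3,0->4,1->3,2->3] -> levels [6 6 6 8 7]
  -> period-2 cycle: step 6 state = step 4 state; never stabilizes
  -> state at step 30: (30-4) mod 2 = 0, same as step 4 -> [6 6 6 8 7]

Answer: 6 6 6 8 7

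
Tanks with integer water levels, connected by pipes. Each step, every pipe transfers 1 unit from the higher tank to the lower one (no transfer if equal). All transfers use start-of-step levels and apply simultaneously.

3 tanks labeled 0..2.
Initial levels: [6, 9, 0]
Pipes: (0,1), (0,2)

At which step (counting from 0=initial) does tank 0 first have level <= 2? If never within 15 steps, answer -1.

Step 1: flows [1->0,0->2] -> levels [6 8 1]
Step 2: flows [1->0,0->2] -> levels [6 7 2]
Step 3: flows [1->0,0->2] -> levels [6 6 3]
Step 4: flows [0=1,0->2] -> levels [5 6 4]
Step 5: flows [1->0,0->2] -> levels [5 5 5]
Step 6: flows [0=1,0=2] -> levels [5 5 5]
  -> stable; tank 0 stays at 5 > 2
Tank 0 never reaches <=2 within 15 steps

Answer: -1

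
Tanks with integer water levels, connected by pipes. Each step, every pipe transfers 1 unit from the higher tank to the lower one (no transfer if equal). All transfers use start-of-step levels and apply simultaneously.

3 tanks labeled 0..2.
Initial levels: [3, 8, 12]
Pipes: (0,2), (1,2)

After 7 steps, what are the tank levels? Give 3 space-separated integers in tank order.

Answer: 8 8 7

Derivation:
Step 1: flows [2->0,2->1] -> levels [4 9 10]
Step 2: flows [2->0,2->1] -> levels [5 10 8]
Step 3: flows [2->0,1->2] -> levels [6 9 8]
Step 4: flows [2->0,1->2] -> levels [7 8 8]
Step 5: flows [2->0,1=2] -> levels [8 8 7]
Step 6: flows [0->2,1->2] -> levels [7 7 9]
Step 7: flows [2->0,2->1] -> levels [8 8 7]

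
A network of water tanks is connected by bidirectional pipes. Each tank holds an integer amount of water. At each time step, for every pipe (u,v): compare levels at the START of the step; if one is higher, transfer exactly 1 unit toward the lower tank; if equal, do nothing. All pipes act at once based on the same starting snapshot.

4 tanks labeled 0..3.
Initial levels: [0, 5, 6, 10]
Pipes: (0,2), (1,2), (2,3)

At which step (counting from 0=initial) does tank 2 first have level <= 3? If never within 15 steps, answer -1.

Step 1: flows [2->0,2->1,3->2] -> levels [1 6 5 9]
Step 2: flows [2->0,1->2,3->2] -> levels [2 5 6 8]
Step 3: flows [2->0,2->1,3->2] -> levels [3 6 5 7]
Step 4: flows [2->0,1->2,3->2] -> levels [4 5 6 6]
Step 5: flows [2->0,2->1,2=3] -> levels [5 6 4 6]
Step 6: flows [0->2,1->2,3->2] -> levels [4 5 7 5]
Step 7: flows [2->0,2->1,2->3] -> levels [5 6 4 6]
  -> period-2 cycle (repeats step 5); tank 2 never drops to <=3
Tank 2 never reaches <=3 within 15 steps

Answer: -1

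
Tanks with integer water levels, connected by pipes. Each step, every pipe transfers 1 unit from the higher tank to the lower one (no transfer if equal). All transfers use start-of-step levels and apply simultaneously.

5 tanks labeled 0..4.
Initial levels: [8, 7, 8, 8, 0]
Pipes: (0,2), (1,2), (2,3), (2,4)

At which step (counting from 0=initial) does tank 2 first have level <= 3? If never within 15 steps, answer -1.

Step 1: flows [0=2,2->1,2=3,2->4] -> levels [8 8 6 8 1]
Step 2: flows [0->2,1->2,3->2,2->4] -> levels [7 7 8 7 2]
Step 3: flows [2->0,2->1,2->3,2->4] -> levels [8 8 4 8 3]
Step 4: flows [0->2,1->2,3->2,2->4] -> levels [7 7 6 7 4]
Step 5: flows [0->2,1->2,3->2,2->4] -> levels [6 6 8 6 5]
Step 6: flows [2->0,2->1,2->3,2->4] -> levels [7 7 4 7 6]
Step 7: flows [0->2,1->2,3->2,4->2] -> levels [6 6 8 6 5]
  -> period-2 cycle (repeats step 5); tank 2 never drops to <=3
Tank 2 never reaches <=3 within 15 steps

Answer: -1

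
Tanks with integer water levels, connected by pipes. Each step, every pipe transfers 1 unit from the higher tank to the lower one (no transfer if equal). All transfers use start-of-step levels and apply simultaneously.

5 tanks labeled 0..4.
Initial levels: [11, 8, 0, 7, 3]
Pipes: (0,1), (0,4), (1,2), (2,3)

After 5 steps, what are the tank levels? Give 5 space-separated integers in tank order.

Answer: 7 5 6 5 6

Derivation:
Step 1: flows [0->1,0->4,1->2,3->2] -> levels [9 8 2 6 4]
Step 2: flows [0->1,0->4,1->2,3->2] -> levels [7 8 4 5 5]
Step 3: flows [1->0,0->4,1->2,3->2] -> levels [7 6 6 4 6]
Step 4: flows [0->1,0->4,1=2,2->3] -> levels [5 7 5 5 7]
Step 5: flows [1->0,4->0,1->2,2=3] -> levels [7 5 6 5 6]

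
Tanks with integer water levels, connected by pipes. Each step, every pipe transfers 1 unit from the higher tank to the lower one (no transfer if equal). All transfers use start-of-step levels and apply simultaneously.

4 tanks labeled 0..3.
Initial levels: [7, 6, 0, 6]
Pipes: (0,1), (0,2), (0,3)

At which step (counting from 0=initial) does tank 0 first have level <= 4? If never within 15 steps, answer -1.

Step 1: flows [0->1,0->2,0->3] -> levels [4 7 1 7]
Tank 0 first reaches <=4 at step 1

Answer: 1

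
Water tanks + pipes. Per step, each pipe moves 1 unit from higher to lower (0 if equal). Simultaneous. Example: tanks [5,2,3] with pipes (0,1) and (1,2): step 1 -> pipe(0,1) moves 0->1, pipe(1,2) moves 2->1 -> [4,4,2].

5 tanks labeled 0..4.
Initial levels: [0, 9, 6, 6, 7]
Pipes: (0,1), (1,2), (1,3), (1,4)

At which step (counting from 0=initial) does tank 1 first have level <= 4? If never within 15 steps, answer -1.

Answer: 3

Derivation:
Step 1: flows [1->0,1->2,1->3,1->4] -> levels [1 5 7 7 8]
Step 2: flows [1->0,2->1,3->1,4->1] -> levels [2 7 6 6 7]
Step 3: flows [1->0,1->2,1->3,1=4] -> levels [3 4 7 7 7]
Tank 1 first reaches <=4 at step 3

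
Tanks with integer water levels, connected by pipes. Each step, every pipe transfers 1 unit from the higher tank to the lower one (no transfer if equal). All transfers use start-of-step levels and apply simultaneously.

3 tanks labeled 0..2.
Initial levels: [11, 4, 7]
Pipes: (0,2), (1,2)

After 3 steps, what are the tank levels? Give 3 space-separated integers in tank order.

Step 1: flows [0->2,2->1] -> levels [10 5 7]
Step 2: flows [0->2,2->1] -> levels [9 6 7]
Step 3: flows [0->2,2->1] -> levels [8 7 7]

Answer: 8 7 7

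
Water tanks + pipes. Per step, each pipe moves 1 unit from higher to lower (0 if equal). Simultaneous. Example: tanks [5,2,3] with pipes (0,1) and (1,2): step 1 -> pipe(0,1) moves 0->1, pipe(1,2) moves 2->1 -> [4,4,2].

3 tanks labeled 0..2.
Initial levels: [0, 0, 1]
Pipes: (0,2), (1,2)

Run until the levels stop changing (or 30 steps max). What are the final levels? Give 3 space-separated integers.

Step 1: flows [2->0,2->1] -> levels [1 1 -1]
Step 2: flows [0->2,1->2] -> levels [0 0 1]
  -> period-2 cycle: step 2 state = step 0 state; never stabilizes
  -> state at step 30: (30-0) mod 2 = 0, same as step 0 -> [0 0 1]

Answer: 0 0 1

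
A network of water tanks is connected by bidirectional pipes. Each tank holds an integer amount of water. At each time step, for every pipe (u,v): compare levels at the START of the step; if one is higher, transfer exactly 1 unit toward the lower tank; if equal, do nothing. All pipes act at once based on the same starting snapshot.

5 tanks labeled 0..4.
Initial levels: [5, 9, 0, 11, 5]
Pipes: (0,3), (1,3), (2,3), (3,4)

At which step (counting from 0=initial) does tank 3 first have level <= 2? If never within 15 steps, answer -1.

Step 1: flows [3->0,3->1,3->2,3->4] -> levels [6 10 1 7 6]
Step 2: flows [3->0,1->3,3->2,3->4] -> levels [7 9 2 5 7]
Step 3: flows [0->3,1->3,3->2,4->3] -> levels [6 8 3 7 6]
Step 4: flows [3->0,1->3,3->2,3->4] -> levels [7 7 4 5 7]
Step 5: flows [0->3,1->3,3->2,4->3] -> levels [6 6 5 7 6]
Step 6: flows [3->0,3->1,3->2,3->4] -> levels [7 7 6 3 7]
Step 7: flows [0->3,1->3,2->3,4->3] -> levels [6 6 5 7 6]
  -> period-2 cycle (repeats step 5); tank 3 never drops to <=2
Tank 3 never reaches <=2 within 15 steps

Answer: -1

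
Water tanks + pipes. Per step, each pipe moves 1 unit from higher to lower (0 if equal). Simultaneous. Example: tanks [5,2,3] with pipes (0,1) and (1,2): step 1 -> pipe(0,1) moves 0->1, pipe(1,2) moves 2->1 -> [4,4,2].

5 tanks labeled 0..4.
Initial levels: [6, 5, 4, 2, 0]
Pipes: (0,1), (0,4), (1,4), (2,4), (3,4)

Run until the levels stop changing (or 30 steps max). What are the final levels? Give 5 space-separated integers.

Answer: 4 4 4 4 1

Derivation:
Step 1: flows [0->1,0->4,1->4,2->4,3->4] -> levels [4 5 3 1 4]
Step 2: flows [1->0,0=4,1->4,4->2,4->3] -> levels [5 3 4 2 3]
Step 3: flows [0->1,0->4,1=4,2->4,4->3] -> levels [3 4 3 3 4]
Step 4: flows [1->0,4->0,1=4,4->2,4->3] -> levels [5 3 4 4 1]
Step 5: flows [0->1,0->4,1->4,2->4,3->4] -> levels [3 3 3 3 5]
Step 6: flows [0=1,4->0,4->1,4->2,4->3] -> levels [4 4 4 4 1]
Step 7: flows [0=1,0->4,1->4,2->4,3->4] -> levels [3 3 3 3 5]
  -> period-2 cycle: step 7 state = step 5 state; never stabilizes
  -> state at step 30: (30-5) mod 2 = 1, same as step 6 -> [4 4 4 4 1]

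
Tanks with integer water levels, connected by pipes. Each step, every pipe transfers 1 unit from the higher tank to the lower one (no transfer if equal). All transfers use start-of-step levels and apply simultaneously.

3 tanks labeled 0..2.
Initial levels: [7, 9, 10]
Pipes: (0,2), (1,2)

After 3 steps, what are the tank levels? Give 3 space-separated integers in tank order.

Answer: 9 9 8

Derivation:
Step 1: flows [2->0,2->1] -> levels [8 10 8]
Step 2: flows [0=2,1->2] -> levels [8 9 9]
Step 3: flows [2->0,1=2] -> levels [9 9 8]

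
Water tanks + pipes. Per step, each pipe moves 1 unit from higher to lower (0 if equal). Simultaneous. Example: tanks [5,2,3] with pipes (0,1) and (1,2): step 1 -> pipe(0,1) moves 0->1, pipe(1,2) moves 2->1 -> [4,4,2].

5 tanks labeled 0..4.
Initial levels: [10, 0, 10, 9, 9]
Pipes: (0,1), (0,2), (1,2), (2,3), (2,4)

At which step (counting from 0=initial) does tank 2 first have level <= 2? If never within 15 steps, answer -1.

Answer: -1

Derivation:
Step 1: flows [0->1,0=2,2->1,2->3,2->4] -> levels [9 2 7 10 10]
Step 2: flows [0->1,0->2,2->1,3->2,4->2] -> levels [7 4 9 9 9]
Step 3: flows [0->1,2->0,2->1,2=3,2=4] -> levels [7 6 7 9 9]
Step 4: flows [0->1,0=2,2->1,3->2,4->2] -> levels [6 8 8 8 8]
Step 5: flows [1->0,2->0,1=2,2=3,2=4] -> levels [8 7 7 8 8]
Step 6: flows [0->1,0->2,1=2,3->2,4->2] -> levels [6 8 10 7 7]
Step 7: flows [1->0,2->0,2->1,2->3,2->4] -> levels [8 8 6 8 8]
Step 8: flows [0=1,0->2,1->2,3->2,4->2] -> levels [7 7 10 7 7]
Step 9: flows [0=1,2->0,2->1,2->3,2->4] -> levels [8 8 6 8 8]
  -> period-2 cycle (repeats step 7); tank 2 never drops to <=2
Tank 2 never reaches <=2 within 15 steps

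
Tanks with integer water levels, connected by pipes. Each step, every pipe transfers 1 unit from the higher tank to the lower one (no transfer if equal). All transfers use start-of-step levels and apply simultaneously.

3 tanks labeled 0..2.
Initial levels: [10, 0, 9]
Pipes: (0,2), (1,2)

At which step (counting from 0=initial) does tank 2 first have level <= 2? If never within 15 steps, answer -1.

Answer: -1

Derivation:
Step 1: flows [0->2,2->1] -> levels [9 1 9]
Step 2: flows [0=2,2->1] -> levels [9 2 8]
Step 3: flows [0->2,2->1] -> levels [8 3 8]
Step 4: flows [0=2,2->1] -> levels [8 4 7]
Step 5: flows [0->2,2->1] -> levels [7 5 7]
Step 6: flows [0=2,2->1] -> levels [7 6 6]
Step 7: flows [0->2,1=2] -> levels [6 6 7]
Step 8: flows [2->0,2->1] -> levels [7 7 5]
Step 9: flows [0->2,1->2] -> levels [6 6 7]
  -> period-2 cycle (repeats step 7); tank 2 never drops to <=2
Tank 2 never reaches <=2 within 15 steps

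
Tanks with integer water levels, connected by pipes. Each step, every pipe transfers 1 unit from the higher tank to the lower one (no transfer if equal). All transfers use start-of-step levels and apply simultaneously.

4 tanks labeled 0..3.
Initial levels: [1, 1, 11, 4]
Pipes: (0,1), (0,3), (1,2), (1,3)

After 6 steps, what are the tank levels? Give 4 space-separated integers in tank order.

Step 1: flows [0=1,3->0,2->1,3->1] -> levels [2 3 10 2]
Step 2: flows [1->0,0=3,2->1,1->3] -> levels [3 2 9 3]
Step 3: flows [0->1,0=3,2->1,3->1] -> levels [2 5 8 2]
Step 4: flows [1->0,0=3,2->1,1->3] -> levels [3 4 7 3]
Step 5: flows [1->0,0=3,2->1,1->3] -> levels [4 3 6 4]
Step 6: flows [0->1,0=3,2->1,3->1] -> levels [3 6 5 3]

Answer: 3 6 5 3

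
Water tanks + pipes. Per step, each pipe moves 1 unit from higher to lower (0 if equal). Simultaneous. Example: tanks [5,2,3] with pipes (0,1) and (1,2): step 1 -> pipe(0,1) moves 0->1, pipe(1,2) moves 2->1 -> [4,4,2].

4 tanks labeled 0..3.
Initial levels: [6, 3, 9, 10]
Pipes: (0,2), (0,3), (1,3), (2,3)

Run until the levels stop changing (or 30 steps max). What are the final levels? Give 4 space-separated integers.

Step 1: flows [2->0,3->0,3->1,3->2] -> levels [8 4 9 7]
Step 2: flows [2->0,0->3,3->1,2->3] -> levels [8 5 7 8]
Step 3: flows [0->2,0=3,3->1,3->2] -> levels [7 6 9 6]
Step 4: flows [2->0,0->3,1=3,2->3] -> levels [7 6 7 8]
Step 5: flows [0=2,3->0,3->1,3->2] -> levels [8 7 8 5]
Step 6: flows [0=2,0->3,1->3,2->3] -> levels [7 6 7 8]
  -> period-2 cycle: step 6 state = step 4 state; never stabilizes
  -> state at step 30: (30-4) mod 2 = 0, same as step 4 -> [7 6 7 8]

Answer: 7 6 7 8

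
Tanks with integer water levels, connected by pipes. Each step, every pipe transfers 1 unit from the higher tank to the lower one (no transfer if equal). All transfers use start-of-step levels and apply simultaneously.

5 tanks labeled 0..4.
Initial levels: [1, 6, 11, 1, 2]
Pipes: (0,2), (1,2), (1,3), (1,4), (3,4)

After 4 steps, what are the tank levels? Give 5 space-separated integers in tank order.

Answer: 5 5 3 3 5

Derivation:
Step 1: flows [2->0,2->1,1->3,1->4,4->3] -> levels [2 5 9 3 2]
Step 2: flows [2->0,2->1,1->3,1->4,3->4] -> levels [3 4 7 3 4]
Step 3: flows [2->0,2->1,1->3,1=4,4->3] -> levels [4 4 5 5 3]
Step 4: flows [2->0,2->1,3->1,1->4,3->4] -> levels [5 5 3 3 5]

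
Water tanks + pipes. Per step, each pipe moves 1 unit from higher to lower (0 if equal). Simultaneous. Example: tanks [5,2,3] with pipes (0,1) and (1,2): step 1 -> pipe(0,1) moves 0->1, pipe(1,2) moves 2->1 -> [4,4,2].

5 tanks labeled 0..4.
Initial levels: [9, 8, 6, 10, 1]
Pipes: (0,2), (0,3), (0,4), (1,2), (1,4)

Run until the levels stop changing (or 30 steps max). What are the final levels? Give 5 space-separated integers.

Answer: 9 8 5 7 5

Derivation:
Step 1: flows [0->2,3->0,0->4,1->2,1->4] -> levels [8 6 8 9 3]
Step 2: flows [0=2,3->0,0->4,2->1,1->4] -> levels [8 6 7 8 5]
Step 3: flows [0->2,0=3,0->4,2->1,1->4] -> levels [6 6 7 8 7]
Step 4: flows [2->0,3->0,4->0,2->1,4->1] -> levels [9 8 5 7 5]
Step 5: flows [0->2,0->3,0->4,1->2,1->4] -> levels [6 6 7 8 7]
  -> period-2 cycle: step 5 state = step 3 state; never stabilizes
  -> state at step 30: (30-3) mod 2 = 1, same as step 4 -> [9 8 5 7 5]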